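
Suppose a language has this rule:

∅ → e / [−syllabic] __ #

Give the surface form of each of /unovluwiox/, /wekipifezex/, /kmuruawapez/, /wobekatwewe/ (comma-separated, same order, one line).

/unovluwiox/: the form ends in the consonant /x/, so [e] is inserted word-finally. → [unovluwioxe].
/wekipifezex/: the form ends in the consonant /x/, so [e] is inserted word-finally. → [wekipifezexe].
/kmuruawapez/: the form ends in the consonant /z/, so [e] is inserted word-finally. → [kmuruawapeze].
/wobekatwewe/: the rule's environment is not met; surfaces unchanged as [wobekatwewe].

unovluwioxe, wekipifezexe, kmuruawapeze, wobekatwewe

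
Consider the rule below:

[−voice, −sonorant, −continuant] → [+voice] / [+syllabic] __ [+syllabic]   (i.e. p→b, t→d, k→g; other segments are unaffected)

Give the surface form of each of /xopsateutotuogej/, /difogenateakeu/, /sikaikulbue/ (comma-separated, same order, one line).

/xopsateutotuogej/: /t/ is a voiceless stop between vowels /a/ and /e/, so it voices to [d]. /t/ is a voiceless stop between vowels /u/ and /o/, so it voices to [d]. /t/ is a voiceless stop between vowels /o/ and /u/, so it voices to [d]. → [xopsadeudoduogej].
/difogenateakeu/: /t/ is a voiceless stop between vowels /a/ and /e/, so it voices to [d]. /k/ is a voiceless stop between vowels /a/ and /e/, so it voices to [g]. → [difogenadeageu].
/sikaikulbue/: /k/ is a voiceless stop between vowels /i/ and /a/, so it voices to [g]. /k/ is a voiceless stop between vowels /i/ and /u/, so it voices to [g]. → [sigaigulbue].

xopsadeudoduogej, difogenadeageu, sigaigulbue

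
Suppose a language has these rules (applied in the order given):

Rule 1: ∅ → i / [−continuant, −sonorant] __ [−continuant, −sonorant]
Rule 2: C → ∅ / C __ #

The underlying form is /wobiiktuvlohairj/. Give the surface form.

Rule 1 (stop-cluster i-epenthesis): /k/ and /t/ form a stop–stop cluster, so [i] is inserted between them. /wobiiktuvlohairj/ → wobiikituvlohairj.
Rule 2 (final cluster simplification): /j/ is the second consonant of a word-final cluster /rj/, so it deletes. /wobiikituvlohairj/ → wobiikituvlohair.

wobiikituvlohair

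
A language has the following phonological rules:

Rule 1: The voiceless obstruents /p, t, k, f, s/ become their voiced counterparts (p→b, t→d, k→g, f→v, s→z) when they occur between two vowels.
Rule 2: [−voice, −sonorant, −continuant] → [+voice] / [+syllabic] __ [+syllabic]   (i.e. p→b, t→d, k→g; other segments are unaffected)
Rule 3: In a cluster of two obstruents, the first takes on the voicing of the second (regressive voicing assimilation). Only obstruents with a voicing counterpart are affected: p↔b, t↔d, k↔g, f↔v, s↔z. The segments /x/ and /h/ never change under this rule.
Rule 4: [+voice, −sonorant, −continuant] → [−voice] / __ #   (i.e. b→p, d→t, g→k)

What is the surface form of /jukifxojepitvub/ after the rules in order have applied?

jugifxojebidvup

Rule 1 (intervocalic voicing): /k/ is a voiceless obstruent between vowels /u/ and /i/, so it voices to [g]. /p/ is a voiceless obstruent between vowels /e/ and /i/, so it voices to [b]. /jukifxojepitvub/ → jugifxojebitvub.
Rule 2 (intervocalic voicing): no segment meets the environment; /jugifxojebitvub/ is unchanged.
Rule 3 (regressive voicing assimilation): /t/ precedes the voiced obstruent /v/, so it voices to [d] by assimilation. /jugifxojebitvub/ → jugifxojebidvub.
Rule 4 (final devoicing): /b/ is a voiced stop in word-final position, so it devoices to [p]. /jugifxojebidvub/ → jugifxojebidvup.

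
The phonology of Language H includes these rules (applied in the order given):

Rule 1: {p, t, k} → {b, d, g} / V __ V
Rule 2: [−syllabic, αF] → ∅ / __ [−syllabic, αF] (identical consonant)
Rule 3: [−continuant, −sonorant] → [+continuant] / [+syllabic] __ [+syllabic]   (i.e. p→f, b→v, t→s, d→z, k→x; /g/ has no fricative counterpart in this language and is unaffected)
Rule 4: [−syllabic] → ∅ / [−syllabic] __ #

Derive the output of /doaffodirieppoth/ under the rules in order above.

doafoziriefot

Rule 1 (intervocalic voicing): no segment meets the environment; /doaffodirieppoth/ is unchanged.
Rule 2 (degemination): /ff/ is a geminate; the first /f/ deletes. /pp/ is a geminate; the first /p/ deletes. /doaffodirieppoth/ → doafodiriepoth.
Rule 3 (intervocalic spirantization): /d/ is a stop between vowels /o/ and /i/, so it spirantizes to the fricative [z]. /p/ is a stop between vowels /e/ and /o/, so it spirantizes to the fricative [f]. /doafodiriepoth/ → doafoziriefoth.
Rule 4 (final cluster simplification): /h/ is the second consonant of a word-final cluster /th/, so it deletes. /doafoziriefoth/ → doafoziriefot.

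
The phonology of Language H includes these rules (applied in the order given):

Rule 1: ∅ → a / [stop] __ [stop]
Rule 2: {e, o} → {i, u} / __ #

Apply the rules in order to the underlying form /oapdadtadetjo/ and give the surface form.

Rule 1 (stop-cluster a-epenthesis): /p/ and /d/ form a stop–stop cluster, so [a] is inserted between them. /d/ and /t/ form a stop–stop cluster, so [a] is inserted between them. /oapdadtadetjo/ → oapadadatadetjo.
Rule 2 (final vowel raising): /o/ is a mid vowel in word-final position, so it raises to [u]. /oapadadatadetjo/ → oapadadatadetju.

oapadadatadetju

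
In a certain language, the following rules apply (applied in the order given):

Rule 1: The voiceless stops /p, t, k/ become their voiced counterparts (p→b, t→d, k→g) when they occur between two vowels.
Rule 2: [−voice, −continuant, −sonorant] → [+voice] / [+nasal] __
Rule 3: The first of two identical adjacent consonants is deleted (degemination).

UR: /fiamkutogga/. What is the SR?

fiamgudoga

Rule 1 (intervocalic voicing): /t/ is a voiceless stop between vowels /u/ and /o/, so it voices to [d]. /fiamkutogga/ → fiamkudogga.
Rule 2 (post-nasal voicing): /k/ is a voiceless stop immediately after the nasal /m/, so it voices to [g]. /fiamkudogga/ → fiamgudogga.
Rule 3 (degemination): /gg/ is a geminate; the first /g/ deletes. /fiamgudogga/ → fiamgudoga.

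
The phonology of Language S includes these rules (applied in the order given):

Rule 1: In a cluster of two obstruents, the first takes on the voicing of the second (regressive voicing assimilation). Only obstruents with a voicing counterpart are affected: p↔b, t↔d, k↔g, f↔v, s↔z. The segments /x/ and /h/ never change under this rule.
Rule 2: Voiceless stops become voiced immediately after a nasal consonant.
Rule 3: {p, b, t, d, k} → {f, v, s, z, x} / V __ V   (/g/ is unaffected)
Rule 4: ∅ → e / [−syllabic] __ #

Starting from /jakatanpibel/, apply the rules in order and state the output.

jaxasanbivele

Rule 1 (regressive voicing assimilation): no segment meets the environment; /jakatanpibel/ is unchanged.
Rule 2 (post-nasal voicing): /p/ is a voiceless stop immediately after the nasal /n/, so it voices to [b]. /jakatanpibel/ → jakatanbibel.
Rule 3 (intervocalic spirantization): /k/ is a stop between vowels /a/ and /a/, so it spirantizes to the fricative [x]. /t/ is a stop between vowels /a/ and /a/, so it spirantizes to the fricative [s]. /b/ is a stop between vowels /i/ and /e/, so it spirantizes to the fricative [v]. /jakatanbibel/ → jaxasanbivel.
Rule 4 (final e-epenthesis): the form ends in the consonant /l/, so [e] is inserted word-finally. /jaxasanbivel/ → jaxasanbivele.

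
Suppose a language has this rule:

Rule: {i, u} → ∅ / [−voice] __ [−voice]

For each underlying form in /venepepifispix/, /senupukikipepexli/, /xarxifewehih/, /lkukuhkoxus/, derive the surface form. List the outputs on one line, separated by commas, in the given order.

venepepfspx, senupkkpepexli, xarxfewehh, lkkhkoxs

/venepepifispix/: /i/ is a high vowel flanked by voiceless consonants /p/ and /f/, so it deletes. /i/ is a high vowel flanked by voiceless consonants /f/ and /s/, so it deletes. /i/ is a high vowel flanked by voiceless consonants /p/ and /x/, so it deletes. → [venepepfspx].
/senupukikipepexli/: /u/ is a high vowel flanked by voiceless consonants /p/ and /k/, so it deletes. /i/ is a high vowel flanked by voiceless consonants /k/ and /k/, so it deletes. /i/ is a high vowel flanked by voiceless consonants /k/ and /p/, so it deletes. → [senupkkpepexli].
/xarxifewehih/: /i/ is a high vowel flanked by voiceless consonants /x/ and /f/, so it deletes. /i/ is a high vowel flanked by voiceless consonants /h/ and /h/, so it deletes. → [xarxfewehh].
/lkukuhkoxus/: /u/ is a high vowel flanked by voiceless consonants /k/ and /k/, so it deletes. /u/ is a high vowel flanked by voiceless consonants /k/ and /h/, so it deletes. /u/ is a high vowel flanked by voiceless consonants /x/ and /s/, so it deletes. → [lkkhkoxs].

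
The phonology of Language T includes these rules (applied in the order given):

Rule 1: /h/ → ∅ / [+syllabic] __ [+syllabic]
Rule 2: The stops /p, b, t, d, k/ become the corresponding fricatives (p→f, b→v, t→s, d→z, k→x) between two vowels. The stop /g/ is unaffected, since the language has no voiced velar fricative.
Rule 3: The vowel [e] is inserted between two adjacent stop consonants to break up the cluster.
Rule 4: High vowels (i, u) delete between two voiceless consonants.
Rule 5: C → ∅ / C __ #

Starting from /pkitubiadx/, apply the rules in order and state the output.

peksuviad

Rule 1 (intervocalic h-deletion): no segment meets the environment; /pkitubiadx/ is unchanged.
Rule 2 (intervocalic spirantization): /t/ is a stop between vowels /i/ and /u/, so it spirantizes to the fricative [s]. /b/ is a stop between vowels /u/ and /i/, so it spirantizes to the fricative [v]. /pkitubiadx/ → pkisuviadx.
Rule 3 (stop-cluster e-epenthesis): /p/ and /k/ form a stop–stop cluster, so [e] is inserted between them. /pkisuviadx/ → pekisuviadx.
Rule 4 (high vowel syncope): /i/ is a high vowel flanked by voiceless consonants /k/ and /s/, so it deletes. /pekisuviadx/ → peksuviadx.
Rule 5 (final cluster simplification): /x/ is the second consonant of a word-final cluster /dx/, so it deletes. /peksuviadx/ → peksuviad.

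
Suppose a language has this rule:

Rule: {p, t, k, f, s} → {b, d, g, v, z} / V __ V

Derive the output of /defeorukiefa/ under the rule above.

deveorugieva

/f/ is a voiceless obstruent between vowels /e/ and /e/, so it voices to [v].
/k/ is a voiceless obstruent between vowels /u/ and /i/, so it voices to [g].
/f/ is a voiceless obstruent between vowels /e/ and /a/, so it voices to [v].
Surface form: [deveorugieva].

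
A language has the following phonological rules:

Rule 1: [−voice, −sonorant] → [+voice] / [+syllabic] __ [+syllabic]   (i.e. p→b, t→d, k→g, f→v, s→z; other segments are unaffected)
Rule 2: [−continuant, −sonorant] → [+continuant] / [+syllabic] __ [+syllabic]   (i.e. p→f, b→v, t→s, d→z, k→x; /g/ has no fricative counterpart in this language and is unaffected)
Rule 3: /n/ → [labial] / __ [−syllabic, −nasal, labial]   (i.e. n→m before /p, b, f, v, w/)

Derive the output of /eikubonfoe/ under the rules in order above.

Rule 1 (intervocalic voicing): /k/ is a voiceless obstruent between vowels /i/ and /u/, so it voices to [g]. /eikubonfoe/ → eigubonfoe.
Rule 2 (intervocalic spirantization): /b/ is a stop between vowels /u/ and /o/, so it spirantizes to the fricative [v]. /eigubonfoe/ → eiguvonfoe.
Rule 3 (nasal place assimilation): /n/ precedes the labial consonant /f/, so it assimilates in place to [m]. /eiguvonfoe/ → eiguvomfoe.

eiguvomfoe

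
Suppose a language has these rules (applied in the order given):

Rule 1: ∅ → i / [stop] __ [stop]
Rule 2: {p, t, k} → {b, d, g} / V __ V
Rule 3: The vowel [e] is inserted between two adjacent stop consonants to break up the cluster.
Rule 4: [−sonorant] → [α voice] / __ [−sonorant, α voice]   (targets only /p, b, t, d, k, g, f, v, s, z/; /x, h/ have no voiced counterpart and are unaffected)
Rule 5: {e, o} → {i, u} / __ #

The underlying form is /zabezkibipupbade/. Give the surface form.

zabeskibibubibadi

Rule 1 (stop-cluster i-epenthesis): /p/ and /b/ form a stop–stop cluster, so [i] is inserted between them. /zabezkibipupbade/ → zabezkibipupibade.
Rule 2 (intervocalic voicing): /p/ is a voiceless stop between vowels /i/ and /u/, so it voices to [b]. /p/ is a voiceless stop between vowels /u/ and /i/, so it voices to [b]. /zabezkibipupibade/ → zabezkibibubibade.
Rule 3 (stop-cluster e-epenthesis): no segment meets the environment; /zabezkibibubibade/ is unchanged.
Rule 4 (regressive voicing assimilation): /z/ precedes the voiceless obstruent /k/, so it devoices to [s] by assimilation. /zabezkibibubibade/ → zabeskibibubibade.
Rule 5 (final vowel raising): /e/ is a mid vowel in word-final position, so it raises to [i]. /zabeskibibubibade/ → zabeskibibubibadi.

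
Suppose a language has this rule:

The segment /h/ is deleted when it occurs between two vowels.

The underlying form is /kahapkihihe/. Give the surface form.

/h/ occurs between vowels /a/ and /a/, so it deletes.
/h/ occurs between vowels /i/ and /i/, so it deletes.
/h/ occurs between vowels /i/ and /e/, so it deletes.
Surface form: [kaapkiie].

kaapkiie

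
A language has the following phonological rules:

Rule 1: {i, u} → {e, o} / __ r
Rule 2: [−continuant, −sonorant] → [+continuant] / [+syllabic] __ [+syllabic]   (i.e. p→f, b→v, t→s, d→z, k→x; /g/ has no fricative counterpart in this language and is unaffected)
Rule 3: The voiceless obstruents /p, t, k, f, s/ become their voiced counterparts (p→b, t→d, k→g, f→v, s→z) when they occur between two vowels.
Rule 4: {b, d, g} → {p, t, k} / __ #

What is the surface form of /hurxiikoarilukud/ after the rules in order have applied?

horxiixoariluxut

Rule 1 (pre-rhotic lowering): /u/ is a high vowel immediately before /r/, so it lowers to [o]. /hurxiikoarilukud/ → horxiikoarilukud.
Rule 2 (intervocalic spirantization): /k/ is a stop between vowels /i/ and /o/, so it spirantizes to the fricative [x]. /k/ is a stop between vowels /u/ and /u/, so it spirantizes to the fricative [x]. /horxiikoarilukud/ → horxiixoariluxud.
Rule 3 (intervocalic voicing): no segment meets the environment; /horxiixoariluxud/ is unchanged.
Rule 4 (final devoicing): /d/ is a voiced stop in word-final position, so it devoices to [t]. /horxiixoariluxud/ → horxiixoariluxut.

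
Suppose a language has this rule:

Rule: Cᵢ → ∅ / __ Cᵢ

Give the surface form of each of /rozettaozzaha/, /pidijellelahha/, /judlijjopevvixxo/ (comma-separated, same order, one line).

rozetaozaha, pidijelelaha, judlijopevixo

/rozettaozzaha/: /tt/ is a geminate; the first /t/ deletes. /zz/ is a geminate; the first /z/ deletes. → [rozetaozaha].
/pidijellelahha/: /ll/ is a geminate; the first /l/ deletes. /hh/ is a geminate; the first /h/ deletes. → [pidijelelaha].
/judlijjopevvixxo/: /jj/ is a geminate; the first /j/ deletes. /vv/ is a geminate; the first /v/ deletes. /xx/ is a geminate; the first /x/ deletes. → [judlijopevixo].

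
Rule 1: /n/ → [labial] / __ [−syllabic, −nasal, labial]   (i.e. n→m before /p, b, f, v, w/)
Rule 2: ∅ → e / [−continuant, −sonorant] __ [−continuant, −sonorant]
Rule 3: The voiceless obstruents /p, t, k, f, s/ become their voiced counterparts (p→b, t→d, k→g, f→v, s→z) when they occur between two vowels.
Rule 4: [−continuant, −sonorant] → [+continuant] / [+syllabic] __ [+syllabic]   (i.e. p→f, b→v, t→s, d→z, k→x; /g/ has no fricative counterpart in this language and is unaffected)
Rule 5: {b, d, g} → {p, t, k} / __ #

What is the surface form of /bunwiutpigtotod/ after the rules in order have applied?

Rule 1 (nasal place assimilation): /n/ precedes the labial consonant /w/, so it assimilates in place to [m]. /bunwiutpigtotod/ → bumwiutpigtotod.
Rule 2 (stop-cluster e-epenthesis): /t/ and /p/ form a stop–stop cluster, so [e] is inserted between them. /g/ and /t/ form a stop–stop cluster, so [e] is inserted between them. /bumwiutpigtotod/ → bumwiutepigetotod.
Rule 3 (intervocalic voicing): /t/ is a voiceless obstruent between vowels /u/ and /e/, so it voices to [d]. /p/ is a voiceless obstruent between vowels /e/ and /i/, so it voices to [b]. /t/ is a voiceless obstruent between vowels /e/ and /o/, so it voices to [d]. /t/ is a voiceless obstruent between vowels /o/ and /o/, so it voices to [d]. /bumwiutepigetotod/ → bumwiudebigedodod.
Rule 4 (intervocalic spirantization): /d/ is a stop between vowels /u/ and /e/, so it spirantizes to the fricative [z]. /b/ is a stop between vowels /e/ and /i/, so it spirantizes to the fricative [v]. /d/ is a stop between vowels /e/ and /o/, so it spirantizes to the fricative [z]. /d/ is a stop between vowels /o/ and /o/, so it spirantizes to the fricative [z]. /bumwiudebigedodod/ → bumwiuzevigezozod.
Rule 5 (final devoicing): /d/ is a voiced stop in word-final position, so it devoices to [t]. /bumwiuzevigezozod/ → bumwiuzevigezozot.

bumwiuzevigezozot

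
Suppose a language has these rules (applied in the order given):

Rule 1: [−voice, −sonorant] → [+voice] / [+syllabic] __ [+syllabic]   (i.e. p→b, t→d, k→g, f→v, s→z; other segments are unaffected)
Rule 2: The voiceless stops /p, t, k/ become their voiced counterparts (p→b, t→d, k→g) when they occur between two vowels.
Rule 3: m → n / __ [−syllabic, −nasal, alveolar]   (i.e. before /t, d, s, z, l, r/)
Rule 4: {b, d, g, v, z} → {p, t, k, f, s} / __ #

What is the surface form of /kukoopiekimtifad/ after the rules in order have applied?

kugoobiegintivat

Rule 1 (intervocalic voicing): /k/ is a voiceless obstruent between vowels /u/ and /o/, so it voices to [g]. /p/ is a voiceless obstruent between vowels /o/ and /i/, so it voices to [b]. /k/ is a voiceless obstruent between vowels /e/ and /i/, so it voices to [g]. /f/ is a voiceless obstruent between vowels /i/ and /a/, so it voices to [v]. /kukoopiekimtifad/ → kugoobiegimtivad.
Rule 2 (intervocalic voicing): no segment meets the environment; /kugoobiegimtivad/ is unchanged.
Rule 3 (nasal place assimilation): /m/ precedes the alveolar consonant /t/, so it assimilates in place to [n]. /kugoobiegimtivad/ → kugoobiegintivad.
Rule 4 (final devoicing): /d/ is a voiced obstruent in word-final position, so it devoices to [t]. /kugoobiegintivad/ → kugoobiegintivat.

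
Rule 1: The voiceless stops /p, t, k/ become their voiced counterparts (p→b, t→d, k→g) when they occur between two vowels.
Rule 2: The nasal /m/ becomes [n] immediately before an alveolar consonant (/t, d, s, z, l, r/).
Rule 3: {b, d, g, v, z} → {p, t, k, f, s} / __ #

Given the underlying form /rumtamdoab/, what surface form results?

Rule 1 (intervocalic voicing): no segment meets the environment; /rumtamdoab/ is unchanged.
Rule 2 (nasal place assimilation): /m/ precedes the alveolar consonant /t/, so it assimilates in place to [n]. /m/ precedes the alveolar consonant /d/, so it assimilates in place to [n]. /rumtamdoab/ → runtandoab.
Rule 3 (final devoicing): /b/ is a voiced obstruent in word-final position, so it devoices to [p]. /runtandoab/ → runtandoap.

runtandoap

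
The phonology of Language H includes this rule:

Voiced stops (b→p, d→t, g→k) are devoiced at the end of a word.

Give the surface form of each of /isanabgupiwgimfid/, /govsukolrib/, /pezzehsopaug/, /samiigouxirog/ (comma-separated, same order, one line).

/isanabgupiwgimfid/: /d/ is a voiced stop in word-final position, so it devoices to [t]. → [isanabgupiwgimfit].
/govsukolrib/: /b/ is a voiced stop in word-final position, so it devoices to [p]. → [govsukolrip].
/pezzehsopaug/: /g/ is a voiced stop in word-final position, so it devoices to [k]. → [pezzehsopauk].
/samiigouxirog/: /g/ is a voiced stop in word-final position, so it devoices to [k]. → [samiigouxirok].

isanabgupiwgimfit, govsukolrip, pezzehsopauk, samiigouxirok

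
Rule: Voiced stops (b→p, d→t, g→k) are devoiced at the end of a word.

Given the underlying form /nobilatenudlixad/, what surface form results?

nobilatenudlixat

Scanning /nobilatenudlixad/: /b/ at position 3 is not in the conditioning environment; /d/ at position 11 is not in the conditioning environment; /d/ is a voiced stop in word-final position, so it devoices to [t].
Result: [nobilatenudlixat].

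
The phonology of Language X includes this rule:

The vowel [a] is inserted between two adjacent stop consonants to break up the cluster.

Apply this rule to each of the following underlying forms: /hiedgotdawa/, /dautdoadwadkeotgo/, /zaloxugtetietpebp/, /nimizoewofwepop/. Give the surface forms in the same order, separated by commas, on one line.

hiedagotadawa, dautadoadwadakeotago, zaloxugatetietapebap, nimizoewofwepop

/hiedgotdawa/: /d/ and /g/ form a stop–stop cluster, so [a] is inserted between them. /t/ and /d/ form a stop–stop cluster, so [a] is inserted between them. → [hiedagotadawa].
/dautdoadwadkeotgo/: /t/ and /d/ form a stop–stop cluster, so [a] is inserted between them. /d/ and /k/ form a stop–stop cluster, so [a] is inserted between them. /t/ and /g/ form a stop–stop cluster, so [a] is inserted between them. → [dautadoadwadakeotago].
/zaloxugtetietpebp/: /g/ and /t/ form a stop–stop cluster, so [a] is inserted between them. /t/ and /p/ form a stop–stop cluster, so [a] is inserted between them. /b/ and /p/ form a stop–stop cluster, so [a] is inserted between them. → [zaloxugatetietapebap].
/nimizoewofwepop/: the rule's environment is not met; surfaces unchanged as [nimizoewofwepop].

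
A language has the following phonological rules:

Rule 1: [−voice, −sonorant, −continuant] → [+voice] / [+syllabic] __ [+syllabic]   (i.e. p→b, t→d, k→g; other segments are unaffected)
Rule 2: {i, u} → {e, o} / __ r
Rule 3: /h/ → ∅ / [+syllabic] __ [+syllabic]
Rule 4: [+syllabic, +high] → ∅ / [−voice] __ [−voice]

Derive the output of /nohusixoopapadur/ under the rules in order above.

Rule 1 (intervocalic voicing): /p/ is a voiceless stop between vowels /o/ and /a/, so it voices to [b]. /p/ is a voiceless stop between vowels /a/ and /a/, so it voices to [b]. /nohusixoopapadur/ → nohusixoobabadur.
Rule 2 (pre-rhotic lowering): /u/ is a high vowel immediately before /r/, so it lowers to [o]. /nohusixoobabadur/ → nohusixoobabador.
Rule 3 (intervocalic h-deletion): /h/ occurs between vowels /o/ and /u/, so it deletes. /nohusixoobabador/ → nousixoobabador.
Rule 4 (high vowel syncope): /i/ is a high vowel flanked by voiceless consonants /s/ and /x/, so it deletes. /nousixoobabador/ → nousxoobabador.

nousxoobabador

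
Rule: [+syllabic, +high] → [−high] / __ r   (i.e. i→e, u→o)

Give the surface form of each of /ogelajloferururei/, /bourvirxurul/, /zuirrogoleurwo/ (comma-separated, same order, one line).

/ogelajloferururei/: /u/ is a high vowel immediately before /r/, so it lowers to [o]. /u/ is a high vowel immediately before /r/, so it lowers to [o]. → [ogelajloferororei].
/bourvirxurul/: /u/ is a high vowel immediately before /r/, so it lowers to [o]. /i/ is a high vowel immediately before /r/, so it lowers to [e]. /u/ is a high vowel immediately before /r/, so it lowers to [o]. → [boorverxorul].
/zuirrogoleurwo/: /i/ is a high vowel immediately before /r/, so it lowers to [e]. /u/ is a high vowel immediately before /r/, so it lowers to [o]. → [zuerrogoleorwo].

ogelajloferororei, boorverxorul, zuerrogoleorwo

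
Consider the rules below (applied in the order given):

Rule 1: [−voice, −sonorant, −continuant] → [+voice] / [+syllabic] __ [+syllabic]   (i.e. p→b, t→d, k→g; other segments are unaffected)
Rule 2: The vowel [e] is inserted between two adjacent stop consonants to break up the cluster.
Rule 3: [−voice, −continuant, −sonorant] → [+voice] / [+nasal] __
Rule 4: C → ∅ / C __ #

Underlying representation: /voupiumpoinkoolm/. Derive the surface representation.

Rule 1 (intervocalic voicing): /p/ is a voiceless stop between vowels /u/ and /i/, so it voices to [b]. /voupiumpoinkoolm/ → voubiumpoinkoolm.
Rule 2 (stop-cluster e-epenthesis): no segment meets the environment; /voubiumpoinkoolm/ is unchanged.
Rule 3 (post-nasal voicing): /p/ is a voiceless stop immediately after the nasal /m/, so it voices to [b]. /k/ is a voiceless stop immediately after the nasal /n/, so it voices to [g]. /voubiumpoinkoolm/ → voubiumboingoolm.
Rule 4 (final cluster simplification): /m/ is the second consonant of a word-final cluster /lm/, so it deletes. /voubiumboingoolm/ → voubiumboingool.

voubiumboingool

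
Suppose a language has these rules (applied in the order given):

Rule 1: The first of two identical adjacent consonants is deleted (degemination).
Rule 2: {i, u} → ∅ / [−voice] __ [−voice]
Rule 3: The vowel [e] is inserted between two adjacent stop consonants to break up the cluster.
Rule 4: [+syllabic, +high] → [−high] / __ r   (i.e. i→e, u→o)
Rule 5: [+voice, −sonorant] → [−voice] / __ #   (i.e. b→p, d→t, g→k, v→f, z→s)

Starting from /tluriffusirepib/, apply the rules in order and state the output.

Rule 1 (degemination): /ff/ is a geminate; the first /f/ deletes. /tluriffusirepib/ → tlurifusirepib.
Rule 2 (high vowel syncope): /u/ is a high vowel flanked by voiceless consonants /f/ and /s/, so it deletes. /tlurifusirepib/ → tlurifsirepib.
Rule 3 (stop-cluster e-epenthesis): no segment meets the environment; /tlurifsirepib/ is unchanged.
Rule 4 (pre-rhotic lowering): /u/ is a high vowel immediately before /r/, so it lowers to [o]. /i/ is a high vowel immediately before /r/, so it lowers to [e]. /tlurifsirepib/ → tlorifserepib.
Rule 5 (final devoicing): /b/ is a voiced obstruent in word-final position, so it devoices to [p]. /tlorifserepib/ → tlorifserepip.

tlorifserepip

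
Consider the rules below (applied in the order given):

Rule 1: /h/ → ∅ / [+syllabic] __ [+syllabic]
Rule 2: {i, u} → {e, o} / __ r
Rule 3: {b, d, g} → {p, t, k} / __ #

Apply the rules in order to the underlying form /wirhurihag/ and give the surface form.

werhoriak

Rule 1 (intervocalic h-deletion): /h/ occurs between vowels /i/ and /a/, so it deletes. /wirhurihag/ → wirhuriag.
Rule 2 (pre-rhotic lowering): /i/ is a high vowel immediately before /r/, so it lowers to [e]. /u/ is a high vowel immediately before /r/, so it lowers to [o]. /wirhuriag/ → werhoriag.
Rule 3 (final devoicing): /g/ is a voiced stop in word-final position, so it devoices to [k]. /werhoriag/ → werhoriak.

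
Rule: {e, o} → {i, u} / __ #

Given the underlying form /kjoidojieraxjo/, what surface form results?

Scanning /kjoidojieraxjo/: /o/ at position 3 is not in the conditioning environment; /o/ at position 6 is not in the conditioning environment; /e/ at position 9 is not in the conditioning environment; /o/ is a mid vowel in word-final position, so it raises to [u].
Result: [kjoidojieraxju].

kjoidojieraxju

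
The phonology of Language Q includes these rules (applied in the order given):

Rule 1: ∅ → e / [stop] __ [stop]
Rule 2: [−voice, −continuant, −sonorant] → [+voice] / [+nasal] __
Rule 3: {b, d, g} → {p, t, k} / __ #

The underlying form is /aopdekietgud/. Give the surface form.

aopedekietegut

Rule 1 (stop-cluster e-epenthesis): /p/ and /d/ form a stop–stop cluster, so [e] is inserted between them. /t/ and /g/ form a stop–stop cluster, so [e] is inserted between them. /aopdekietgud/ → aopedekietegud.
Rule 2 (post-nasal voicing): no segment meets the environment; /aopedekietegud/ is unchanged.
Rule 3 (final devoicing): /d/ is a voiced stop in word-final position, so it devoices to [t]. /aopedekietegud/ → aopedekietegut.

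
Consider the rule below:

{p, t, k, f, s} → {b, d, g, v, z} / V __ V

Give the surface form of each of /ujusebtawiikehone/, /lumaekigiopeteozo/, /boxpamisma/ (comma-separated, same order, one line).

ujuzebtawiigehone, lumaegigiobedeozo, boxpamisma

/ujusebtawiikehone/: /s/ is a voiceless obstruent between vowels /u/ and /e/, so it voices to [z]. /k/ is a voiceless obstruent between vowels /i/ and /e/, so it voices to [g]. → [ujuzebtawiigehone].
/lumaekigiopeteozo/: /k/ is a voiceless obstruent between vowels /e/ and /i/, so it voices to [g]. /p/ is a voiceless obstruent between vowels /o/ and /e/, so it voices to [b]. /t/ is a voiceless obstruent between vowels /e/ and /e/, so it voices to [d]. → [lumaegigiobedeozo].
/boxpamisma/: the rule's environment is not met; surfaces unchanged as [boxpamisma].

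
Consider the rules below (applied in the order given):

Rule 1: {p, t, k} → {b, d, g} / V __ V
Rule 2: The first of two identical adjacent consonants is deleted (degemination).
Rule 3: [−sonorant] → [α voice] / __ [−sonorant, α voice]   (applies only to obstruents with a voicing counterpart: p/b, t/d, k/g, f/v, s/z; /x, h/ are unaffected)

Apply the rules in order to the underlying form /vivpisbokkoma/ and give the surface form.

vifpizbokoma

Rule 1 (intervocalic voicing): no segment meets the environment; /vivpisbokkoma/ is unchanged.
Rule 2 (degemination): /kk/ is a geminate; the first /k/ deletes. /vivpisbokkoma/ → vivpisbokoma.
Rule 3 (regressive voicing assimilation): /v/ precedes the voiceless obstruent /p/, so it devoices to [f] by assimilation. /s/ precedes the voiced obstruent /b/, so it voices to [z] by assimilation. /vivpisbokoma/ → vifpizbokoma.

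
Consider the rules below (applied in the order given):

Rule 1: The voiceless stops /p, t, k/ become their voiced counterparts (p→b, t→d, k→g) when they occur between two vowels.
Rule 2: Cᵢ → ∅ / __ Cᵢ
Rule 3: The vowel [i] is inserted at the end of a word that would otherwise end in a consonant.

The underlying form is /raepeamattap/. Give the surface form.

Rule 1 (intervocalic voicing): /p/ is a voiceless stop between vowels /e/ and /e/, so it voices to [b]. /raepeamattap/ → raebeamattap.
Rule 2 (degemination): /tt/ is a geminate; the first /t/ deletes. /raebeamattap/ → raebeamatap.
Rule 3 (final i-epenthesis): the form ends in the consonant /p/, so [i] is inserted word-finally. /raebeamatap/ → raebeamatapi.

raebeamatapi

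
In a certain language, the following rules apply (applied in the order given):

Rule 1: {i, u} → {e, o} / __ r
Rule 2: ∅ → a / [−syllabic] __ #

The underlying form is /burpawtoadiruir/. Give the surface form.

borpawtoaderuera

Rule 1 (pre-rhotic lowering): /u/ is a high vowel immediately before /r/, so it lowers to [o]. /i/ is a high vowel immediately before /r/, so it lowers to [e]. /i/ is a high vowel immediately before /r/, so it lowers to [e]. /burpawtoadiruir/ → borpawtoaderuer.
Rule 2 (final a-epenthesis): the form ends in the consonant /r/, so [a] is inserted word-finally. /borpawtoaderuer/ → borpawtoaderuera.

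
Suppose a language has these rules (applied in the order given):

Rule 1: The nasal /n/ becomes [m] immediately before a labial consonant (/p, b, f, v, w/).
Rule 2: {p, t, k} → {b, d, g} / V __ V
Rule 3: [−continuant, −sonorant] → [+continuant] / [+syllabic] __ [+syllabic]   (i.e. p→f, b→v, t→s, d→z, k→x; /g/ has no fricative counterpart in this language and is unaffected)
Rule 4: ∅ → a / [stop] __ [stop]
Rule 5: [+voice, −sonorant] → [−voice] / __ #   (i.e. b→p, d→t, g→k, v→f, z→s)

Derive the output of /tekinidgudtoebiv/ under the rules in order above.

teginidagudatoevif

Rule 1 (nasal place assimilation): no segment meets the environment; /tekinidgudtoebiv/ is unchanged.
Rule 2 (intervocalic voicing): /k/ is a voiceless stop between vowels /e/ and /i/, so it voices to [g]. /tekinidgudtoebiv/ → teginidgudtoebiv.
Rule 3 (intervocalic spirantization): /b/ is a stop between vowels /e/ and /i/, so it spirantizes to the fricative [v]. /teginidgudtoebiv/ → teginidgudtoeviv.
Rule 4 (stop-cluster a-epenthesis): /d/ and /g/ form a stop–stop cluster, so [a] is inserted between them. /d/ and /t/ form a stop–stop cluster, so [a] is inserted between them. /teginidgudtoeviv/ → teginidagudatoeviv.
Rule 5 (final devoicing): /v/ is a voiced obstruent in word-final position, so it devoices to [f]. /teginidagudatoeviv/ → teginidagudatoevif.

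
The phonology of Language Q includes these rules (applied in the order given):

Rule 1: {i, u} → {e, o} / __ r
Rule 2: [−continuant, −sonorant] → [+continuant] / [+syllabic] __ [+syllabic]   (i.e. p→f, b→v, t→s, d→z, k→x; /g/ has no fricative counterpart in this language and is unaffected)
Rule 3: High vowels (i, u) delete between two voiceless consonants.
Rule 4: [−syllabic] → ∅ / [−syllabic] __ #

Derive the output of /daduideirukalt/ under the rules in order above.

Rule 1 (pre-rhotic lowering): /i/ is a high vowel immediately before /r/, so it lowers to [e]. /daduideirukalt/ → daduideerukalt.
Rule 2 (intervocalic spirantization): /d/ is a stop between vowels /a/ and /u/, so it spirantizes to the fricative [z]. /d/ is a stop between vowels /i/ and /e/, so it spirantizes to the fricative [z]. /k/ is a stop between vowels /u/ and /a/, so it spirantizes to the fricative [x]. /daduideerukalt/ → dazuizeeruxalt.
Rule 3 (high vowel syncope): no segment meets the environment; /dazuizeeruxalt/ is unchanged.
Rule 4 (final cluster simplification): /t/ is the second consonant of a word-final cluster /lt/, so it deletes. /dazuizeeruxalt/ → dazuizeeruxal.

dazuizeeruxal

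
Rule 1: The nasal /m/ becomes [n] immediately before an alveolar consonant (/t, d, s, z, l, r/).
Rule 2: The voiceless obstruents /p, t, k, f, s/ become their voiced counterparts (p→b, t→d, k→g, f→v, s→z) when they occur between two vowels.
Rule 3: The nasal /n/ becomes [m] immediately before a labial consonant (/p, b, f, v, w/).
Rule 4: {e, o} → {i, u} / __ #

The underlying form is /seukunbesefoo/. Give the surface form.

seugumbezevou

Rule 1 (nasal place assimilation): no segment meets the environment; /seukunbesefoo/ is unchanged.
Rule 2 (intervocalic voicing): /k/ is a voiceless obstruent between vowels /u/ and /u/, so it voices to [g]. /s/ is a voiceless obstruent between vowels /e/ and /e/, so it voices to [z]. /f/ is a voiceless obstruent between vowels /e/ and /o/, so it voices to [v]. /seukunbesefoo/ → seugunbezevoo.
Rule 3 (nasal place assimilation): /n/ precedes the labial consonant /b/, so it assimilates in place to [m]. /seugunbezevoo/ → seugumbezevoo.
Rule 4 (final vowel raising): /o/ is a mid vowel in word-final position, so it raises to [u]. /seugumbezevoo/ → seugumbezevou.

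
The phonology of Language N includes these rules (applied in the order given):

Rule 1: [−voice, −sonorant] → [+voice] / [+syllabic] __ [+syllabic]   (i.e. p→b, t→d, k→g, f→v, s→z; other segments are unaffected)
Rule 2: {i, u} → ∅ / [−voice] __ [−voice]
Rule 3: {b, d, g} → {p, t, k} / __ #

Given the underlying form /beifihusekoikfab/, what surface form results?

beivihuzegoikfap

Rule 1 (intervocalic voicing): /f/ is a voiceless obstruent between vowels /i/ and /i/, so it voices to [v]. /s/ is a voiceless obstruent between vowels /u/ and /e/, so it voices to [z]. /k/ is a voiceless obstruent between vowels /e/ and /o/, so it voices to [g]. /beifihusekoikfab/ → beivihuzegoikfab.
Rule 2 (high vowel syncope): no segment meets the environment; /beivihuzegoikfab/ is unchanged.
Rule 3 (final devoicing): /b/ is a voiced stop in word-final position, so it devoices to [p]. /beivihuzegoikfab/ → beivihuzegoikfap.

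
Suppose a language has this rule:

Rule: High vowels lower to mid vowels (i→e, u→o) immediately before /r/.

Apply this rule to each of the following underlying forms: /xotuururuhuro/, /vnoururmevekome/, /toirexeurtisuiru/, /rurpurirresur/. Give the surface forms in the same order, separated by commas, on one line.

/xotuururuhuro/: /u/ is a high vowel immediately before /r/, so it lowers to [o]. /u/ is a high vowel immediately before /r/, so it lowers to [o]. /u/ is a high vowel immediately before /r/, so it lowers to [o]. → [xotuororuhoro].
/vnoururmevekome/: /u/ is a high vowel immediately before /r/, so it lowers to [o]. /u/ is a high vowel immediately before /r/, so it lowers to [o]. → [vnoorormevekome].
/toirexeurtisuiru/: /i/ is a high vowel immediately before /r/, so it lowers to [e]. /u/ is a high vowel immediately before /r/, so it lowers to [o]. /i/ is a high vowel immediately before /r/, so it lowers to [e]. → [toerexeortisueru].
/rurpurirresur/: /u/ is a high vowel immediately before /r/, so it lowers to [o]. /u/ is a high vowel immediately before /r/, so it lowers to [o]. /i/ is a high vowel immediately before /r/, so it lowers to [e]. /u/ is a high vowel immediately before /r/, so it lowers to [o]. → [rorporerresor].

xotuororuhoro, vnoorormevekome, toerexeortisueru, rorporerresor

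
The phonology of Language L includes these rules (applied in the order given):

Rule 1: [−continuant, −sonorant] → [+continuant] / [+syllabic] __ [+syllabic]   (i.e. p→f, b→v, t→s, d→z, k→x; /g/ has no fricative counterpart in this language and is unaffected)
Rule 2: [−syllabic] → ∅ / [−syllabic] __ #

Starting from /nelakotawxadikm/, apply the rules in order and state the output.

Rule 1 (intervocalic spirantization): /k/ is a stop between vowels /a/ and /o/, so it spirantizes to the fricative [x]. /t/ is a stop between vowels /o/ and /a/, so it spirantizes to the fricative [s]. /d/ is a stop between vowels /a/ and /i/, so it spirantizes to the fricative [z]. /nelakotawxadikm/ → nelaxosawxazikm.
Rule 2 (final cluster simplification): /m/ is the second consonant of a word-final cluster /km/, so it deletes. /nelaxosawxazikm/ → nelaxosawxazik.

nelaxosawxazik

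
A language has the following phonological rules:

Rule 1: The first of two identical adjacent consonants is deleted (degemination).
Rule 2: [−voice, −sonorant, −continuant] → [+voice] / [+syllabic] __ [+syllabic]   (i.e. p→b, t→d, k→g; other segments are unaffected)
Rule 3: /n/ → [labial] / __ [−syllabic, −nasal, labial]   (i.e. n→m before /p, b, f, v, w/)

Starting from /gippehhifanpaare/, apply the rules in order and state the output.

gibehifampaare

Rule 1 (degemination): /pp/ is a geminate; the first /p/ deletes. /hh/ is a geminate; the first /h/ deletes. /gippehhifanpaare/ → gipehifanpaare.
Rule 2 (intervocalic voicing): /p/ is a voiceless stop between vowels /i/ and /e/, so it voices to [b]. /gipehifanpaare/ → gibehifanpaare.
Rule 3 (nasal place assimilation): /n/ precedes the labial consonant /p/, so it assimilates in place to [m]. /gibehifanpaare/ → gibehifampaare.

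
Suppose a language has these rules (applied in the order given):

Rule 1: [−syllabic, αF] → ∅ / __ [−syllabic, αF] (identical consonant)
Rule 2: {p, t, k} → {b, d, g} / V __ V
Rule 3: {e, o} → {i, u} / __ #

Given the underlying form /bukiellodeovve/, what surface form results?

Rule 1 (degemination): /ll/ is a geminate; the first /l/ deletes. /vv/ is a geminate; the first /v/ deletes. /bukiellodeovve/ → bukielodeove.
Rule 2 (intervocalic voicing): /k/ is a voiceless stop between vowels /u/ and /i/, so it voices to [g]. /bukielodeove/ → bugielodeove.
Rule 3 (final vowel raising): /e/ is a mid vowel in word-final position, so it raises to [i]. /bugielodeove/ → bugielodeovi.

bugielodeovi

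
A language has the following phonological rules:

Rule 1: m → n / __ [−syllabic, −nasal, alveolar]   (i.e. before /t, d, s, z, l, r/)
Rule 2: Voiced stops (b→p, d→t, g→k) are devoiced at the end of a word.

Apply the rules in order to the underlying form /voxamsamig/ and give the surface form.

Rule 1 (nasal place assimilation): /m/ precedes the alveolar consonant /s/, so it assimilates in place to [n]. /voxamsamig/ → voxansamig.
Rule 2 (final devoicing): /g/ is a voiced stop in word-final position, so it devoices to [k]. /voxansamig/ → voxansamik.

voxansamik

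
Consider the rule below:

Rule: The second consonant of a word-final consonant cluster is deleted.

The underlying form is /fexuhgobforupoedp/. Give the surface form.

fexuhgobforupoed

/p/ is the second consonant of a word-final cluster /dp/, so it deletes.
Surface form: [fexuhgobforupoed].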